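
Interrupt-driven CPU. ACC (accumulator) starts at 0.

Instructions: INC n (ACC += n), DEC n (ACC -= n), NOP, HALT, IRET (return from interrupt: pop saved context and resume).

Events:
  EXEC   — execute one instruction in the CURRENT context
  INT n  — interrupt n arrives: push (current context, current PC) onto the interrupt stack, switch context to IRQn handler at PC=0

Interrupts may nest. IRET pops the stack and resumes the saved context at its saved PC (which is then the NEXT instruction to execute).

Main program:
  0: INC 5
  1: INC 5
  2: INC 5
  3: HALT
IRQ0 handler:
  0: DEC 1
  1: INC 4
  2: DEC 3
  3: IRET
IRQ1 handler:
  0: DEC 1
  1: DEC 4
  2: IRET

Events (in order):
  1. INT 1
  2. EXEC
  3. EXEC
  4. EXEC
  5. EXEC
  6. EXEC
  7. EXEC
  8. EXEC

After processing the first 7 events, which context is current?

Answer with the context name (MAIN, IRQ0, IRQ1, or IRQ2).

Answer: MAIN

Derivation:
Event 1 (INT 1): INT 1 arrives: push (MAIN, PC=0), enter IRQ1 at PC=0 (depth now 1)
Event 2 (EXEC): [IRQ1] PC=0: DEC 1 -> ACC=-1
Event 3 (EXEC): [IRQ1] PC=1: DEC 4 -> ACC=-5
Event 4 (EXEC): [IRQ1] PC=2: IRET -> resume MAIN at PC=0 (depth now 0)
Event 5 (EXEC): [MAIN] PC=0: INC 5 -> ACC=0
Event 6 (EXEC): [MAIN] PC=1: INC 5 -> ACC=5
Event 7 (EXEC): [MAIN] PC=2: INC 5 -> ACC=10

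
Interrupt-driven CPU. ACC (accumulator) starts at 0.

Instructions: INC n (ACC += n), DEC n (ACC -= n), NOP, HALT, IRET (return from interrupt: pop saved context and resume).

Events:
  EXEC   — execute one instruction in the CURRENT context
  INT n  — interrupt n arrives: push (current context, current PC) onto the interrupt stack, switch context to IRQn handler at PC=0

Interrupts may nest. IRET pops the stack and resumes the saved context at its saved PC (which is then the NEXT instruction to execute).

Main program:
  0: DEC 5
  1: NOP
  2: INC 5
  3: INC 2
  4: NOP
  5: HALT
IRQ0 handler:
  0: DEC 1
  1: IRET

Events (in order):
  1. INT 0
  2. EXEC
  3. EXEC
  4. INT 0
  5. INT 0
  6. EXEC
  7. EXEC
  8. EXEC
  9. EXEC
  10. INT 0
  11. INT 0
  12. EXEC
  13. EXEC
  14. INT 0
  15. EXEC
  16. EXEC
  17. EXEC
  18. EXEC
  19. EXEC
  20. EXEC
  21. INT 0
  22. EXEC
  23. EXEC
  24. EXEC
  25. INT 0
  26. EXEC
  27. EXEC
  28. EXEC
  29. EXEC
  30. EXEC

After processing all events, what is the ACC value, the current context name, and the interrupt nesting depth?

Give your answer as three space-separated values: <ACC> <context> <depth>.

Event 1 (INT 0): INT 0 arrives: push (MAIN, PC=0), enter IRQ0 at PC=0 (depth now 1)
Event 2 (EXEC): [IRQ0] PC=0: DEC 1 -> ACC=-1
Event 3 (EXEC): [IRQ0] PC=1: IRET -> resume MAIN at PC=0 (depth now 0)
Event 4 (INT 0): INT 0 arrives: push (MAIN, PC=0), enter IRQ0 at PC=0 (depth now 1)
Event 5 (INT 0): INT 0 arrives: push (IRQ0, PC=0), enter IRQ0 at PC=0 (depth now 2)
Event 6 (EXEC): [IRQ0] PC=0: DEC 1 -> ACC=-2
Event 7 (EXEC): [IRQ0] PC=1: IRET -> resume IRQ0 at PC=0 (depth now 1)
Event 8 (EXEC): [IRQ0] PC=0: DEC 1 -> ACC=-3
Event 9 (EXEC): [IRQ0] PC=1: IRET -> resume MAIN at PC=0 (depth now 0)
Event 10 (INT 0): INT 0 arrives: push (MAIN, PC=0), enter IRQ0 at PC=0 (depth now 1)
Event 11 (INT 0): INT 0 arrives: push (IRQ0, PC=0), enter IRQ0 at PC=0 (depth now 2)
Event 12 (EXEC): [IRQ0] PC=0: DEC 1 -> ACC=-4
Event 13 (EXEC): [IRQ0] PC=1: IRET -> resume IRQ0 at PC=0 (depth now 1)
Event 14 (INT 0): INT 0 arrives: push (IRQ0, PC=0), enter IRQ0 at PC=0 (depth now 2)
Event 15 (EXEC): [IRQ0] PC=0: DEC 1 -> ACC=-5
Event 16 (EXEC): [IRQ0] PC=1: IRET -> resume IRQ0 at PC=0 (depth now 1)
Event 17 (EXEC): [IRQ0] PC=0: DEC 1 -> ACC=-6
Event 18 (EXEC): [IRQ0] PC=1: IRET -> resume MAIN at PC=0 (depth now 0)
Event 19 (EXEC): [MAIN] PC=0: DEC 5 -> ACC=-11
Event 20 (EXEC): [MAIN] PC=1: NOP
Event 21 (INT 0): INT 0 arrives: push (MAIN, PC=2), enter IRQ0 at PC=0 (depth now 1)
Event 22 (EXEC): [IRQ0] PC=0: DEC 1 -> ACC=-12
Event 23 (EXEC): [IRQ0] PC=1: IRET -> resume MAIN at PC=2 (depth now 0)
Event 24 (EXEC): [MAIN] PC=2: INC 5 -> ACC=-7
Event 25 (INT 0): INT 0 arrives: push (MAIN, PC=3), enter IRQ0 at PC=0 (depth now 1)
Event 26 (EXEC): [IRQ0] PC=0: DEC 1 -> ACC=-8
Event 27 (EXEC): [IRQ0] PC=1: IRET -> resume MAIN at PC=3 (depth now 0)
Event 28 (EXEC): [MAIN] PC=3: INC 2 -> ACC=-6
Event 29 (EXEC): [MAIN] PC=4: NOP
Event 30 (EXEC): [MAIN] PC=5: HALT

Answer: -6 MAIN 0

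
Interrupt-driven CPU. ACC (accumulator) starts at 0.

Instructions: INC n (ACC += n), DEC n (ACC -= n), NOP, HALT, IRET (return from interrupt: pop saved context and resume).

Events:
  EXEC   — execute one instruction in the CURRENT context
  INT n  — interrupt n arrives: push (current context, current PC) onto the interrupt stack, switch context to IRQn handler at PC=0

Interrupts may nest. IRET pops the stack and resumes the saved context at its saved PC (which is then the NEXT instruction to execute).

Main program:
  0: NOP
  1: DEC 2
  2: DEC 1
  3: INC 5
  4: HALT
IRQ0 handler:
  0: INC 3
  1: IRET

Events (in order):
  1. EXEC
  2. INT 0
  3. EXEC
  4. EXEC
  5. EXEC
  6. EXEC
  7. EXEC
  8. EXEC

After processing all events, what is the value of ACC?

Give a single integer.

Event 1 (EXEC): [MAIN] PC=0: NOP
Event 2 (INT 0): INT 0 arrives: push (MAIN, PC=1), enter IRQ0 at PC=0 (depth now 1)
Event 3 (EXEC): [IRQ0] PC=0: INC 3 -> ACC=3
Event 4 (EXEC): [IRQ0] PC=1: IRET -> resume MAIN at PC=1 (depth now 0)
Event 5 (EXEC): [MAIN] PC=1: DEC 2 -> ACC=1
Event 6 (EXEC): [MAIN] PC=2: DEC 1 -> ACC=0
Event 7 (EXEC): [MAIN] PC=3: INC 5 -> ACC=5
Event 8 (EXEC): [MAIN] PC=4: HALT

Answer: 5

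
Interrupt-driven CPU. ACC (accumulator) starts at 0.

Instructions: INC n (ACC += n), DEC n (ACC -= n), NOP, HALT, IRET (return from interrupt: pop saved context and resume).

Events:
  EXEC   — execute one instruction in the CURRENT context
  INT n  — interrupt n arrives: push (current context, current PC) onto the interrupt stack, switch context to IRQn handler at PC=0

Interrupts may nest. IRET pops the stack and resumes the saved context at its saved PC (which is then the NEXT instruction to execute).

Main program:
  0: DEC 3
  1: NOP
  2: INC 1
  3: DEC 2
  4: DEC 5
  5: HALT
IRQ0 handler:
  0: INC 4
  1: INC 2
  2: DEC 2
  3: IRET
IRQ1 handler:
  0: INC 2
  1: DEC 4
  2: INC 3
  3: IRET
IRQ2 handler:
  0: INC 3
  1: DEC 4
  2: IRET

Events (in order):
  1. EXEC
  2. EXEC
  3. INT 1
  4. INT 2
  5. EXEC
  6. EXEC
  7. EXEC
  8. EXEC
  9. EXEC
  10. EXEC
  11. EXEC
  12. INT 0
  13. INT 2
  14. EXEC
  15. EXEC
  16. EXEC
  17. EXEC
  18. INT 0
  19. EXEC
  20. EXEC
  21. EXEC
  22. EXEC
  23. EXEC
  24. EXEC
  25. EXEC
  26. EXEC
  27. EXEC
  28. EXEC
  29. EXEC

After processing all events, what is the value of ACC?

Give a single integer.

Answer: -2

Derivation:
Event 1 (EXEC): [MAIN] PC=0: DEC 3 -> ACC=-3
Event 2 (EXEC): [MAIN] PC=1: NOP
Event 3 (INT 1): INT 1 arrives: push (MAIN, PC=2), enter IRQ1 at PC=0 (depth now 1)
Event 4 (INT 2): INT 2 arrives: push (IRQ1, PC=0), enter IRQ2 at PC=0 (depth now 2)
Event 5 (EXEC): [IRQ2] PC=0: INC 3 -> ACC=0
Event 6 (EXEC): [IRQ2] PC=1: DEC 4 -> ACC=-4
Event 7 (EXEC): [IRQ2] PC=2: IRET -> resume IRQ1 at PC=0 (depth now 1)
Event 8 (EXEC): [IRQ1] PC=0: INC 2 -> ACC=-2
Event 9 (EXEC): [IRQ1] PC=1: DEC 4 -> ACC=-6
Event 10 (EXEC): [IRQ1] PC=2: INC 3 -> ACC=-3
Event 11 (EXEC): [IRQ1] PC=3: IRET -> resume MAIN at PC=2 (depth now 0)
Event 12 (INT 0): INT 0 arrives: push (MAIN, PC=2), enter IRQ0 at PC=0 (depth now 1)
Event 13 (INT 2): INT 2 arrives: push (IRQ0, PC=0), enter IRQ2 at PC=0 (depth now 2)
Event 14 (EXEC): [IRQ2] PC=0: INC 3 -> ACC=0
Event 15 (EXEC): [IRQ2] PC=1: DEC 4 -> ACC=-4
Event 16 (EXEC): [IRQ2] PC=2: IRET -> resume IRQ0 at PC=0 (depth now 1)
Event 17 (EXEC): [IRQ0] PC=0: INC 4 -> ACC=0
Event 18 (INT 0): INT 0 arrives: push (IRQ0, PC=1), enter IRQ0 at PC=0 (depth now 2)
Event 19 (EXEC): [IRQ0] PC=0: INC 4 -> ACC=4
Event 20 (EXEC): [IRQ0] PC=1: INC 2 -> ACC=6
Event 21 (EXEC): [IRQ0] PC=2: DEC 2 -> ACC=4
Event 22 (EXEC): [IRQ0] PC=3: IRET -> resume IRQ0 at PC=1 (depth now 1)
Event 23 (EXEC): [IRQ0] PC=1: INC 2 -> ACC=6
Event 24 (EXEC): [IRQ0] PC=2: DEC 2 -> ACC=4
Event 25 (EXEC): [IRQ0] PC=3: IRET -> resume MAIN at PC=2 (depth now 0)
Event 26 (EXEC): [MAIN] PC=2: INC 1 -> ACC=5
Event 27 (EXEC): [MAIN] PC=3: DEC 2 -> ACC=3
Event 28 (EXEC): [MAIN] PC=4: DEC 5 -> ACC=-2
Event 29 (EXEC): [MAIN] PC=5: HALT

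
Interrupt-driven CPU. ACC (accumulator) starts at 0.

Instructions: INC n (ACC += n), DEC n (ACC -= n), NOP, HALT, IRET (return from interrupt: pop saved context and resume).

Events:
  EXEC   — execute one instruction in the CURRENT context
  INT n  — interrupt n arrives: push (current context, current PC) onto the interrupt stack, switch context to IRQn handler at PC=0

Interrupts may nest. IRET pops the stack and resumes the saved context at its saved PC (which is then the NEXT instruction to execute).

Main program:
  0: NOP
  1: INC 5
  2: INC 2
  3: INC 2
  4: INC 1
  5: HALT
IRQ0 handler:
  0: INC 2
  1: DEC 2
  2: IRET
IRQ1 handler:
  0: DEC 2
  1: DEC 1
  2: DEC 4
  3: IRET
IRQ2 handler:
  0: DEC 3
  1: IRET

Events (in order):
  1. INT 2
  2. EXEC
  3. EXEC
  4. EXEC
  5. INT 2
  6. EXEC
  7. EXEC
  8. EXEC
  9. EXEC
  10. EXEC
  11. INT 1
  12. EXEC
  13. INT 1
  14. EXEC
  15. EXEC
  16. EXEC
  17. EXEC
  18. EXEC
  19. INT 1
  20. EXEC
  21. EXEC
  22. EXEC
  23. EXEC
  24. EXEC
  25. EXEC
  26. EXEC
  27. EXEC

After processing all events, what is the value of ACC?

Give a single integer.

Event 1 (INT 2): INT 2 arrives: push (MAIN, PC=0), enter IRQ2 at PC=0 (depth now 1)
Event 2 (EXEC): [IRQ2] PC=0: DEC 3 -> ACC=-3
Event 3 (EXEC): [IRQ2] PC=1: IRET -> resume MAIN at PC=0 (depth now 0)
Event 4 (EXEC): [MAIN] PC=0: NOP
Event 5 (INT 2): INT 2 arrives: push (MAIN, PC=1), enter IRQ2 at PC=0 (depth now 1)
Event 6 (EXEC): [IRQ2] PC=0: DEC 3 -> ACC=-6
Event 7 (EXEC): [IRQ2] PC=1: IRET -> resume MAIN at PC=1 (depth now 0)
Event 8 (EXEC): [MAIN] PC=1: INC 5 -> ACC=-1
Event 9 (EXEC): [MAIN] PC=2: INC 2 -> ACC=1
Event 10 (EXEC): [MAIN] PC=3: INC 2 -> ACC=3
Event 11 (INT 1): INT 1 arrives: push (MAIN, PC=4), enter IRQ1 at PC=0 (depth now 1)
Event 12 (EXEC): [IRQ1] PC=0: DEC 2 -> ACC=1
Event 13 (INT 1): INT 1 arrives: push (IRQ1, PC=1), enter IRQ1 at PC=0 (depth now 2)
Event 14 (EXEC): [IRQ1] PC=0: DEC 2 -> ACC=-1
Event 15 (EXEC): [IRQ1] PC=1: DEC 1 -> ACC=-2
Event 16 (EXEC): [IRQ1] PC=2: DEC 4 -> ACC=-6
Event 17 (EXEC): [IRQ1] PC=3: IRET -> resume IRQ1 at PC=1 (depth now 1)
Event 18 (EXEC): [IRQ1] PC=1: DEC 1 -> ACC=-7
Event 19 (INT 1): INT 1 arrives: push (IRQ1, PC=2), enter IRQ1 at PC=0 (depth now 2)
Event 20 (EXEC): [IRQ1] PC=0: DEC 2 -> ACC=-9
Event 21 (EXEC): [IRQ1] PC=1: DEC 1 -> ACC=-10
Event 22 (EXEC): [IRQ1] PC=2: DEC 4 -> ACC=-14
Event 23 (EXEC): [IRQ1] PC=3: IRET -> resume IRQ1 at PC=2 (depth now 1)
Event 24 (EXEC): [IRQ1] PC=2: DEC 4 -> ACC=-18
Event 25 (EXEC): [IRQ1] PC=3: IRET -> resume MAIN at PC=4 (depth now 0)
Event 26 (EXEC): [MAIN] PC=4: INC 1 -> ACC=-17
Event 27 (EXEC): [MAIN] PC=5: HALT

Answer: -17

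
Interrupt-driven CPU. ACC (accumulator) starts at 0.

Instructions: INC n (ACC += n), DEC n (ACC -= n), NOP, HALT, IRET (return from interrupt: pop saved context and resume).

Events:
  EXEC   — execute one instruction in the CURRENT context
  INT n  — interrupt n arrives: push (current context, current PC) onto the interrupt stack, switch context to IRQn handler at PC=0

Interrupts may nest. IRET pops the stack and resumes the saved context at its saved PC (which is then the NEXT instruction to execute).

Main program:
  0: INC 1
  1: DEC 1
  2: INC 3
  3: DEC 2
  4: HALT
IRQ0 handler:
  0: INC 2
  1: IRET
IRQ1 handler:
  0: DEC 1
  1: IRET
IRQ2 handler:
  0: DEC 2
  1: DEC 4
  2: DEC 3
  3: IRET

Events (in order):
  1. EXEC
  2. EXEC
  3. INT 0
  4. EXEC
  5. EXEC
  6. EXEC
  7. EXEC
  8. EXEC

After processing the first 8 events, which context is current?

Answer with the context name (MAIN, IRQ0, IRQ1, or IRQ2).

Event 1 (EXEC): [MAIN] PC=0: INC 1 -> ACC=1
Event 2 (EXEC): [MAIN] PC=1: DEC 1 -> ACC=0
Event 3 (INT 0): INT 0 arrives: push (MAIN, PC=2), enter IRQ0 at PC=0 (depth now 1)
Event 4 (EXEC): [IRQ0] PC=0: INC 2 -> ACC=2
Event 5 (EXEC): [IRQ0] PC=1: IRET -> resume MAIN at PC=2 (depth now 0)
Event 6 (EXEC): [MAIN] PC=2: INC 3 -> ACC=5
Event 7 (EXEC): [MAIN] PC=3: DEC 2 -> ACC=3
Event 8 (EXEC): [MAIN] PC=4: HALT

Answer: MAIN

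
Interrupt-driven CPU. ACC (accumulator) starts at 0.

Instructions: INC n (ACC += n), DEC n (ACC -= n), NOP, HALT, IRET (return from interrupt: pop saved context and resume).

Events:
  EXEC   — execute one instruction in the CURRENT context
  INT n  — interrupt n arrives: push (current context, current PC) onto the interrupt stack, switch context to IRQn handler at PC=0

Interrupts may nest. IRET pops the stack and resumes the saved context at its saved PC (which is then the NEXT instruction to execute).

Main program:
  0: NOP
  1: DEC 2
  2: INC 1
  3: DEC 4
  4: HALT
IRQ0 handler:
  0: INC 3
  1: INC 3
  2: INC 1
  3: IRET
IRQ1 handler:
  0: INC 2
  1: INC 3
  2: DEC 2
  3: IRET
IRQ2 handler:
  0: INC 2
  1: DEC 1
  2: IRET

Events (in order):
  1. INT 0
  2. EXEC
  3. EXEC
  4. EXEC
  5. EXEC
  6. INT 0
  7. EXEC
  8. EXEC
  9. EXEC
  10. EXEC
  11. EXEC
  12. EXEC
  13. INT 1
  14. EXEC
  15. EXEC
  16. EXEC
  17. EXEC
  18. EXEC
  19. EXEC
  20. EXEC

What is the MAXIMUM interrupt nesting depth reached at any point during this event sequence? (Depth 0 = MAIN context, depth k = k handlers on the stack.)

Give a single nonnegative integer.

Event 1 (INT 0): INT 0 arrives: push (MAIN, PC=0), enter IRQ0 at PC=0 (depth now 1) [depth=1]
Event 2 (EXEC): [IRQ0] PC=0: INC 3 -> ACC=3 [depth=1]
Event 3 (EXEC): [IRQ0] PC=1: INC 3 -> ACC=6 [depth=1]
Event 4 (EXEC): [IRQ0] PC=2: INC 1 -> ACC=7 [depth=1]
Event 5 (EXEC): [IRQ0] PC=3: IRET -> resume MAIN at PC=0 (depth now 0) [depth=0]
Event 6 (INT 0): INT 0 arrives: push (MAIN, PC=0), enter IRQ0 at PC=0 (depth now 1) [depth=1]
Event 7 (EXEC): [IRQ0] PC=0: INC 3 -> ACC=10 [depth=1]
Event 8 (EXEC): [IRQ0] PC=1: INC 3 -> ACC=13 [depth=1]
Event 9 (EXEC): [IRQ0] PC=2: INC 1 -> ACC=14 [depth=1]
Event 10 (EXEC): [IRQ0] PC=3: IRET -> resume MAIN at PC=0 (depth now 0) [depth=0]
Event 11 (EXEC): [MAIN] PC=0: NOP [depth=0]
Event 12 (EXEC): [MAIN] PC=1: DEC 2 -> ACC=12 [depth=0]
Event 13 (INT 1): INT 1 arrives: push (MAIN, PC=2), enter IRQ1 at PC=0 (depth now 1) [depth=1]
Event 14 (EXEC): [IRQ1] PC=0: INC 2 -> ACC=14 [depth=1]
Event 15 (EXEC): [IRQ1] PC=1: INC 3 -> ACC=17 [depth=1]
Event 16 (EXEC): [IRQ1] PC=2: DEC 2 -> ACC=15 [depth=1]
Event 17 (EXEC): [IRQ1] PC=3: IRET -> resume MAIN at PC=2 (depth now 0) [depth=0]
Event 18 (EXEC): [MAIN] PC=2: INC 1 -> ACC=16 [depth=0]
Event 19 (EXEC): [MAIN] PC=3: DEC 4 -> ACC=12 [depth=0]
Event 20 (EXEC): [MAIN] PC=4: HALT [depth=0]
Max depth observed: 1

Answer: 1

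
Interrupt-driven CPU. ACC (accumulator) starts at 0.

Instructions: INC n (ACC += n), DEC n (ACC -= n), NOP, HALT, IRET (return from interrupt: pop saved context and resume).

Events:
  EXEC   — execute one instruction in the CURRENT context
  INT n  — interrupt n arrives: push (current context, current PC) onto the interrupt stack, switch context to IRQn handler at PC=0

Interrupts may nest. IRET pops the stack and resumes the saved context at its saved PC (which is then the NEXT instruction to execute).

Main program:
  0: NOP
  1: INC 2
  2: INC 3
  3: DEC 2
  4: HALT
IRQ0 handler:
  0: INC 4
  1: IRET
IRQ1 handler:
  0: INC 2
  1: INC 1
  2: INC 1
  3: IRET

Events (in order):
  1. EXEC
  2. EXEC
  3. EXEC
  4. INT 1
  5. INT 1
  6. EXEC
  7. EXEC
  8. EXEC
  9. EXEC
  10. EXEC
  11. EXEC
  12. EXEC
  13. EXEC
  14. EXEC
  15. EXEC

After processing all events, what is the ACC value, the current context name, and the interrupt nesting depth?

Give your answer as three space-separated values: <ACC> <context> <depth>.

Event 1 (EXEC): [MAIN] PC=0: NOP
Event 2 (EXEC): [MAIN] PC=1: INC 2 -> ACC=2
Event 3 (EXEC): [MAIN] PC=2: INC 3 -> ACC=5
Event 4 (INT 1): INT 1 arrives: push (MAIN, PC=3), enter IRQ1 at PC=0 (depth now 1)
Event 5 (INT 1): INT 1 arrives: push (IRQ1, PC=0), enter IRQ1 at PC=0 (depth now 2)
Event 6 (EXEC): [IRQ1] PC=0: INC 2 -> ACC=7
Event 7 (EXEC): [IRQ1] PC=1: INC 1 -> ACC=8
Event 8 (EXEC): [IRQ1] PC=2: INC 1 -> ACC=9
Event 9 (EXEC): [IRQ1] PC=3: IRET -> resume IRQ1 at PC=0 (depth now 1)
Event 10 (EXEC): [IRQ1] PC=0: INC 2 -> ACC=11
Event 11 (EXEC): [IRQ1] PC=1: INC 1 -> ACC=12
Event 12 (EXEC): [IRQ1] PC=2: INC 1 -> ACC=13
Event 13 (EXEC): [IRQ1] PC=3: IRET -> resume MAIN at PC=3 (depth now 0)
Event 14 (EXEC): [MAIN] PC=3: DEC 2 -> ACC=11
Event 15 (EXEC): [MAIN] PC=4: HALT

Answer: 11 MAIN 0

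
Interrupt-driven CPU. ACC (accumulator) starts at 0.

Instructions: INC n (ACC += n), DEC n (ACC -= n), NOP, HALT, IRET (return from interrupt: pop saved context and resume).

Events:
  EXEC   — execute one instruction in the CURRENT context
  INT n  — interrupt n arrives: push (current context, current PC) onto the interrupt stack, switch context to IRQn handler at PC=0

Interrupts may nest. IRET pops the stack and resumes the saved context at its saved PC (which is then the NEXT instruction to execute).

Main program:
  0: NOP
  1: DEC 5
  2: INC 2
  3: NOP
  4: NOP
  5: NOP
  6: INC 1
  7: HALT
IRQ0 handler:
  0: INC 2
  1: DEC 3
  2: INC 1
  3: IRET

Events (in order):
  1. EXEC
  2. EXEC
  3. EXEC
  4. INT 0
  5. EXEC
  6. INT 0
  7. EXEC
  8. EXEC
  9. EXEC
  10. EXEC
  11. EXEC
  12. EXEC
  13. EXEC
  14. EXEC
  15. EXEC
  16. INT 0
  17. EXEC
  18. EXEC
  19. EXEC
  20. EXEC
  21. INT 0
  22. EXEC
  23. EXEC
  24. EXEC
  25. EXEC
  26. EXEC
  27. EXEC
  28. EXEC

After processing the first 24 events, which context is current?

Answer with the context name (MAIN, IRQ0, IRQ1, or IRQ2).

Answer: IRQ0

Derivation:
Event 1 (EXEC): [MAIN] PC=0: NOP
Event 2 (EXEC): [MAIN] PC=1: DEC 5 -> ACC=-5
Event 3 (EXEC): [MAIN] PC=2: INC 2 -> ACC=-3
Event 4 (INT 0): INT 0 arrives: push (MAIN, PC=3), enter IRQ0 at PC=0 (depth now 1)
Event 5 (EXEC): [IRQ0] PC=0: INC 2 -> ACC=-1
Event 6 (INT 0): INT 0 arrives: push (IRQ0, PC=1), enter IRQ0 at PC=0 (depth now 2)
Event 7 (EXEC): [IRQ0] PC=0: INC 2 -> ACC=1
Event 8 (EXEC): [IRQ0] PC=1: DEC 3 -> ACC=-2
Event 9 (EXEC): [IRQ0] PC=2: INC 1 -> ACC=-1
Event 10 (EXEC): [IRQ0] PC=3: IRET -> resume IRQ0 at PC=1 (depth now 1)
Event 11 (EXEC): [IRQ0] PC=1: DEC 3 -> ACC=-4
Event 12 (EXEC): [IRQ0] PC=2: INC 1 -> ACC=-3
Event 13 (EXEC): [IRQ0] PC=3: IRET -> resume MAIN at PC=3 (depth now 0)
Event 14 (EXEC): [MAIN] PC=3: NOP
Event 15 (EXEC): [MAIN] PC=4: NOP
Event 16 (INT 0): INT 0 arrives: push (MAIN, PC=5), enter IRQ0 at PC=0 (depth now 1)
Event 17 (EXEC): [IRQ0] PC=0: INC 2 -> ACC=-1
Event 18 (EXEC): [IRQ0] PC=1: DEC 3 -> ACC=-4
Event 19 (EXEC): [IRQ0] PC=2: INC 1 -> ACC=-3
Event 20 (EXEC): [IRQ0] PC=3: IRET -> resume MAIN at PC=5 (depth now 0)
Event 21 (INT 0): INT 0 arrives: push (MAIN, PC=5), enter IRQ0 at PC=0 (depth now 1)
Event 22 (EXEC): [IRQ0] PC=0: INC 2 -> ACC=-1
Event 23 (EXEC): [IRQ0] PC=1: DEC 3 -> ACC=-4
Event 24 (EXEC): [IRQ0] PC=2: INC 1 -> ACC=-3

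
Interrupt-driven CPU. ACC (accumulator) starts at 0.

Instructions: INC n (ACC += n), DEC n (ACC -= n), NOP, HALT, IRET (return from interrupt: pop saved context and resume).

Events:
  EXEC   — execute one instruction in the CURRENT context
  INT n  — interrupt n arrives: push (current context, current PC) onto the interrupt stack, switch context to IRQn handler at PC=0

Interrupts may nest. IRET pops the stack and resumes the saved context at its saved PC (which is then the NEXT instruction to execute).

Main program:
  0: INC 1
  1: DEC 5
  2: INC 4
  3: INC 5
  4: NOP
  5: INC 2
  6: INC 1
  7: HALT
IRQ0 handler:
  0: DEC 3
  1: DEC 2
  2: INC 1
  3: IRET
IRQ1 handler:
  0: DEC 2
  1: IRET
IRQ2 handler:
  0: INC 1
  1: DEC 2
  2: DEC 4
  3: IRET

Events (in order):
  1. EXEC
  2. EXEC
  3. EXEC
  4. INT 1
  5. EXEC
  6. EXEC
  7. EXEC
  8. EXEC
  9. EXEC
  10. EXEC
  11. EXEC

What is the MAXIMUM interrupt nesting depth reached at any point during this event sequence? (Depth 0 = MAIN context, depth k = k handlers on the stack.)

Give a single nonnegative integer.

Event 1 (EXEC): [MAIN] PC=0: INC 1 -> ACC=1 [depth=0]
Event 2 (EXEC): [MAIN] PC=1: DEC 5 -> ACC=-4 [depth=0]
Event 3 (EXEC): [MAIN] PC=2: INC 4 -> ACC=0 [depth=0]
Event 4 (INT 1): INT 1 arrives: push (MAIN, PC=3), enter IRQ1 at PC=0 (depth now 1) [depth=1]
Event 5 (EXEC): [IRQ1] PC=0: DEC 2 -> ACC=-2 [depth=1]
Event 6 (EXEC): [IRQ1] PC=1: IRET -> resume MAIN at PC=3 (depth now 0) [depth=0]
Event 7 (EXEC): [MAIN] PC=3: INC 5 -> ACC=3 [depth=0]
Event 8 (EXEC): [MAIN] PC=4: NOP [depth=0]
Event 9 (EXEC): [MAIN] PC=5: INC 2 -> ACC=5 [depth=0]
Event 10 (EXEC): [MAIN] PC=6: INC 1 -> ACC=6 [depth=0]
Event 11 (EXEC): [MAIN] PC=7: HALT [depth=0]
Max depth observed: 1

Answer: 1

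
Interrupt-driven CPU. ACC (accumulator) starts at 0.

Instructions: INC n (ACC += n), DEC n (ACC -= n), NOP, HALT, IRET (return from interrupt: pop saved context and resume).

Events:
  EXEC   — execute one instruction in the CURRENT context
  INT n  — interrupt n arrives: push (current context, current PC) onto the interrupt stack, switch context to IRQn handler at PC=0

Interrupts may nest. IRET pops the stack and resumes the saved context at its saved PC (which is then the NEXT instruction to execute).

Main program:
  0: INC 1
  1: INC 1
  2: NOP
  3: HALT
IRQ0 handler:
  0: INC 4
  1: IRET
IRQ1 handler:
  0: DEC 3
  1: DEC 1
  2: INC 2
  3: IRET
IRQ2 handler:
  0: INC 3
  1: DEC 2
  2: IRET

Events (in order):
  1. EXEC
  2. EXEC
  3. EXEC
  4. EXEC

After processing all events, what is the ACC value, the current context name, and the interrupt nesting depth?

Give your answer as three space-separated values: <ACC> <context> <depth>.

Answer: 2 MAIN 0

Derivation:
Event 1 (EXEC): [MAIN] PC=0: INC 1 -> ACC=1
Event 2 (EXEC): [MAIN] PC=1: INC 1 -> ACC=2
Event 3 (EXEC): [MAIN] PC=2: NOP
Event 4 (EXEC): [MAIN] PC=3: HALT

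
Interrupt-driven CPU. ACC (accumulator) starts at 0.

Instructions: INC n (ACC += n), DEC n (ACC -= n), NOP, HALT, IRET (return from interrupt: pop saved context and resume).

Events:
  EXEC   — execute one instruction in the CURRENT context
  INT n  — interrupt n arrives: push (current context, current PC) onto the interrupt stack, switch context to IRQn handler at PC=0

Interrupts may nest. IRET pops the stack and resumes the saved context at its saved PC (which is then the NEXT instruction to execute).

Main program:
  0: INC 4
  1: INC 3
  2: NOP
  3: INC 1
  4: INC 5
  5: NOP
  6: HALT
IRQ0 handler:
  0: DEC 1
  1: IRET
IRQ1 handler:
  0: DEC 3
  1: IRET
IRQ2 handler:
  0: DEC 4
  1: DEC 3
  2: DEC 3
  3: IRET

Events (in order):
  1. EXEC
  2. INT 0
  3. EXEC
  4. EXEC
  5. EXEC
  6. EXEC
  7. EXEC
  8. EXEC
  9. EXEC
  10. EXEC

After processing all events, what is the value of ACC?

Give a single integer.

Answer: 12

Derivation:
Event 1 (EXEC): [MAIN] PC=0: INC 4 -> ACC=4
Event 2 (INT 0): INT 0 arrives: push (MAIN, PC=1), enter IRQ0 at PC=0 (depth now 1)
Event 3 (EXEC): [IRQ0] PC=0: DEC 1 -> ACC=3
Event 4 (EXEC): [IRQ0] PC=1: IRET -> resume MAIN at PC=1 (depth now 0)
Event 5 (EXEC): [MAIN] PC=1: INC 3 -> ACC=6
Event 6 (EXEC): [MAIN] PC=2: NOP
Event 7 (EXEC): [MAIN] PC=3: INC 1 -> ACC=7
Event 8 (EXEC): [MAIN] PC=4: INC 5 -> ACC=12
Event 9 (EXEC): [MAIN] PC=5: NOP
Event 10 (EXEC): [MAIN] PC=6: HALT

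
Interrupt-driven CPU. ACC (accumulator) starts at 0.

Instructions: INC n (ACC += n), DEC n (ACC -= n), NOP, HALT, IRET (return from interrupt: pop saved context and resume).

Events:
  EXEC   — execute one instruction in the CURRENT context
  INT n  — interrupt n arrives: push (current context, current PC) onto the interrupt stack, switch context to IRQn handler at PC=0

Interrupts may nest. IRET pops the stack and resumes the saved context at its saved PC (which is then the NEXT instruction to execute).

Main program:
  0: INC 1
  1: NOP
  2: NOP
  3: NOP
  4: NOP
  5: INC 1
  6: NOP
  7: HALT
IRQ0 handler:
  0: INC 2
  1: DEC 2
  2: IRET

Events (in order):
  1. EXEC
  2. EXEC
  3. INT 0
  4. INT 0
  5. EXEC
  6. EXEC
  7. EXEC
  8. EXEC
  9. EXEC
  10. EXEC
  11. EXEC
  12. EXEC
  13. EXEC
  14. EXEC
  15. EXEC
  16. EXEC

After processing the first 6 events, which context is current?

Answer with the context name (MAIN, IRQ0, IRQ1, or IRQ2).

Event 1 (EXEC): [MAIN] PC=0: INC 1 -> ACC=1
Event 2 (EXEC): [MAIN] PC=1: NOP
Event 3 (INT 0): INT 0 arrives: push (MAIN, PC=2), enter IRQ0 at PC=0 (depth now 1)
Event 4 (INT 0): INT 0 arrives: push (IRQ0, PC=0), enter IRQ0 at PC=0 (depth now 2)
Event 5 (EXEC): [IRQ0] PC=0: INC 2 -> ACC=3
Event 6 (EXEC): [IRQ0] PC=1: DEC 2 -> ACC=1

Answer: IRQ0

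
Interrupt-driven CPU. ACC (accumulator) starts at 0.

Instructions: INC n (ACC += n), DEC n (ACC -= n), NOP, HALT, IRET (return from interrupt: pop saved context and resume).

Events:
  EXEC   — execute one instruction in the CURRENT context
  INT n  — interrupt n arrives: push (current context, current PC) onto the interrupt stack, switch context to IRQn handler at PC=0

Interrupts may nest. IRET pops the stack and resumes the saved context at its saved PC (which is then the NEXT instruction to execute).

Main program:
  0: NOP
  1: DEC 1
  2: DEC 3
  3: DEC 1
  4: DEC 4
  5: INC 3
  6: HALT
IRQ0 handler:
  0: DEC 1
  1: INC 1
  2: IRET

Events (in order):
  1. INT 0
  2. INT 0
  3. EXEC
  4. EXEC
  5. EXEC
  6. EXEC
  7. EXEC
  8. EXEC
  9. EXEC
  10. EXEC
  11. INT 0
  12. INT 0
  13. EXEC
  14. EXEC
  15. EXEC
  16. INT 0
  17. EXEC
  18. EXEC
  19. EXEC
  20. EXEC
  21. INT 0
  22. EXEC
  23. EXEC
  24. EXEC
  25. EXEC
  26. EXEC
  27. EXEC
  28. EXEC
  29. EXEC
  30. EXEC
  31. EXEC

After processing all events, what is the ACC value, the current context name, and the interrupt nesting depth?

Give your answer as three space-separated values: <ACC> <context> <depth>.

Event 1 (INT 0): INT 0 arrives: push (MAIN, PC=0), enter IRQ0 at PC=0 (depth now 1)
Event 2 (INT 0): INT 0 arrives: push (IRQ0, PC=0), enter IRQ0 at PC=0 (depth now 2)
Event 3 (EXEC): [IRQ0] PC=0: DEC 1 -> ACC=-1
Event 4 (EXEC): [IRQ0] PC=1: INC 1 -> ACC=0
Event 5 (EXEC): [IRQ0] PC=2: IRET -> resume IRQ0 at PC=0 (depth now 1)
Event 6 (EXEC): [IRQ0] PC=0: DEC 1 -> ACC=-1
Event 7 (EXEC): [IRQ0] PC=1: INC 1 -> ACC=0
Event 8 (EXEC): [IRQ0] PC=2: IRET -> resume MAIN at PC=0 (depth now 0)
Event 9 (EXEC): [MAIN] PC=0: NOP
Event 10 (EXEC): [MAIN] PC=1: DEC 1 -> ACC=-1
Event 11 (INT 0): INT 0 arrives: push (MAIN, PC=2), enter IRQ0 at PC=0 (depth now 1)
Event 12 (INT 0): INT 0 arrives: push (IRQ0, PC=0), enter IRQ0 at PC=0 (depth now 2)
Event 13 (EXEC): [IRQ0] PC=0: DEC 1 -> ACC=-2
Event 14 (EXEC): [IRQ0] PC=1: INC 1 -> ACC=-1
Event 15 (EXEC): [IRQ0] PC=2: IRET -> resume IRQ0 at PC=0 (depth now 1)
Event 16 (INT 0): INT 0 arrives: push (IRQ0, PC=0), enter IRQ0 at PC=0 (depth now 2)
Event 17 (EXEC): [IRQ0] PC=0: DEC 1 -> ACC=-2
Event 18 (EXEC): [IRQ0] PC=1: INC 1 -> ACC=-1
Event 19 (EXEC): [IRQ0] PC=2: IRET -> resume IRQ0 at PC=0 (depth now 1)
Event 20 (EXEC): [IRQ0] PC=0: DEC 1 -> ACC=-2
Event 21 (INT 0): INT 0 arrives: push (IRQ0, PC=1), enter IRQ0 at PC=0 (depth now 2)
Event 22 (EXEC): [IRQ0] PC=0: DEC 1 -> ACC=-3
Event 23 (EXEC): [IRQ0] PC=1: INC 1 -> ACC=-2
Event 24 (EXEC): [IRQ0] PC=2: IRET -> resume IRQ0 at PC=1 (depth now 1)
Event 25 (EXEC): [IRQ0] PC=1: INC 1 -> ACC=-1
Event 26 (EXEC): [IRQ0] PC=2: IRET -> resume MAIN at PC=2 (depth now 0)
Event 27 (EXEC): [MAIN] PC=2: DEC 3 -> ACC=-4
Event 28 (EXEC): [MAIN] PC=3: DEC 1 -> ACC=-5
Event 29 (EXEC): [MAIN] PC=4: DEC 4 -> ACC=-9
Event 30 (EXEC): [MAIN] PC=5: INC 3 -> ACC=-6
Event 31 (EXEC): [MAIN] PC=6: HALT

Answer: -6 MAIN 0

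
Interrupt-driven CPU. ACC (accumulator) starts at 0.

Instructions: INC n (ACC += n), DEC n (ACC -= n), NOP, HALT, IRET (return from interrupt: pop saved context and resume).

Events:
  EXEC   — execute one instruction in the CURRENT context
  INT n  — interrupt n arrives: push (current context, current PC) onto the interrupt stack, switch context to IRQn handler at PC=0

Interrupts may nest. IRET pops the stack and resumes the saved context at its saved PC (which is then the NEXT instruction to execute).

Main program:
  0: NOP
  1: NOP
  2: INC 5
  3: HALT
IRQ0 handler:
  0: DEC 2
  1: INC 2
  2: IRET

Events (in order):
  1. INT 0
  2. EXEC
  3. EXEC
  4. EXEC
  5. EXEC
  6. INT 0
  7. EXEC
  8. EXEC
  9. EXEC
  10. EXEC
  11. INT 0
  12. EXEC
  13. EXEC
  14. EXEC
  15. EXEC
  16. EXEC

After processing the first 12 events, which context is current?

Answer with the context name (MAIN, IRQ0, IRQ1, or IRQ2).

Answer: IRQ0

Derivation:
Event 1 (INT 0): INT 0 arrives: push (MAIN, PC=0), enter IRQ0 at PC=0 (depth now 1)
Event 2 (EXEC): [IRQ0] PC=0: DEC 2 -> ACC=-2
Event 3 (EXEC): [IRQ0] PC=1: INC 2 -> ACC=0
Event 4 (EXEC): [IRQ0] PC=2: IRET -> resume MAIN at PC=0 (depth now 0)
Event 5 (EXEC): [MAIN] PC=0: NOP
Event 6 (INT 0): INT 0 arrives: push (MAIN, PC=1), enter IRQ0 at PC=0 (depth now 1)
Event 7 (EXEC): [IRQ0] PC=0: DEC 2 -> ACC=-2
Event 8 (EXEC): [IRQ0] PC=1: INC 2 -> ACC=0
Event 9 (EXEC): [IRQ0] PC=2: IRET -> resume MAIN at PC=1 (depth now 0)
Event 10 (EXEC): [MAIN] PC=1: NOP
Event 11 (INT 0): INT 0 arrives: push (MAIN, PC=2), enter IRQ0 at PC=0 (depth now 1)
Event 12 (EXEC): [IRQ0] PC=0: DEC 2 -> ACC=-2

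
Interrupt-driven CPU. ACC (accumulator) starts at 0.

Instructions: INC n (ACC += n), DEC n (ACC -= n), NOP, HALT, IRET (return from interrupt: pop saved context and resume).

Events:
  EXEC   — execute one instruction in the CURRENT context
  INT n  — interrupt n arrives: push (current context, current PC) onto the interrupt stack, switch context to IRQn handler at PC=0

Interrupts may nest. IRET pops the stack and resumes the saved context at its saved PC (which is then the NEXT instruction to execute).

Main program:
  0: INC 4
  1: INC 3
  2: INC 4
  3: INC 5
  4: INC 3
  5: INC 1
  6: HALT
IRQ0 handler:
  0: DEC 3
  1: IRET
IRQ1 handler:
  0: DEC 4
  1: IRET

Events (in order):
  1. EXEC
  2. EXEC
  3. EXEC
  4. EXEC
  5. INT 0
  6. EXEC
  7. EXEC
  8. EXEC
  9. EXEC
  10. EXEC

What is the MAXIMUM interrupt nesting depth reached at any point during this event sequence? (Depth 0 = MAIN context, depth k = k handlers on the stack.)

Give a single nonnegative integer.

Event 1 (EXEC): [MAIN] PC=0: INC 4 -> ACC=4 [depth=0]
Event 2 (EXEC): [MAIN] PC=1: INC 3 -> ACC=7 [depth=0]
Event 3 (EXEC): [MAIN] PC=2: INC 4 -> ACC=11 [depth=0]
Event 4 (EXEC): [MAIN] PC=3: INC 5 -> ACC=16 [depth=0]
Event 5 (INT 0): INT 0 arrives: push (MAIN, PC=4), enter IRQ0 at PC=0 (depth now 1) [depth=1]
Event 6 (EXEC): [IRQ0] PC=0: DEC 3 -> ACC=13 [depth=1]
Event 7 (EXEC): [IRQ0] PC=1: IRET -> resume MAIN at PC=4 (depth now 0) [depth=0]
Event 8 (EXEC): [MAIN] PC=4: INC 3 -> ACC=16 [depth=0]
Event 9 (EXEC): [MAIN] PC=5: INC 1 -> ACC=17 [depth=0]
Event 10 (EXEC): [MAIN] PC=6: HALT [depth=0]
Max depth observed: 1

Answer: 1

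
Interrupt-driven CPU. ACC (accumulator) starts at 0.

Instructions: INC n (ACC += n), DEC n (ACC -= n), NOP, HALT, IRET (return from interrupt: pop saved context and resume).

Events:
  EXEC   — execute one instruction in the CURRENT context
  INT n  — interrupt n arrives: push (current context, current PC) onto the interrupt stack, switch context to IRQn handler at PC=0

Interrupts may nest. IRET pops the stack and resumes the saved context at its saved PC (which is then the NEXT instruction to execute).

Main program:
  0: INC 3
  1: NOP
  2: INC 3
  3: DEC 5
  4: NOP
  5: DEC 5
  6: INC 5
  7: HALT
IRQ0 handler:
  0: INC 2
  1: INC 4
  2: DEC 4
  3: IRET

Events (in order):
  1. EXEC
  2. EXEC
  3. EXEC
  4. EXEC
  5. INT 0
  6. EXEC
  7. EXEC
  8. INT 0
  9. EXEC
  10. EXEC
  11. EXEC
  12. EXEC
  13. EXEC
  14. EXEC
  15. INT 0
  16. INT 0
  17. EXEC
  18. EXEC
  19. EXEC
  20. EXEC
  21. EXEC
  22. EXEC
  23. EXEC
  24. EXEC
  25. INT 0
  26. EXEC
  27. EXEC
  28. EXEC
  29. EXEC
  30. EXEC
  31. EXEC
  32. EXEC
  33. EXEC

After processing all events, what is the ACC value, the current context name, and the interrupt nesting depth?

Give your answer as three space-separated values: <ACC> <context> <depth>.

Event 1 (EXEC): [MAIN] PC=0: INC 3 -> ACC=3
Event 2 (EXEC): [MAIN] PC=1: NOP
Event 3 (EXEC): [MAIN] PC=2: INC 3 -> ACC=6
Event 4 (EXEC): [MAIN] PC=3: DEC 5 -> ACC=1
Event 5 (INT 0): INT 0 arrives: push (MAIN, PC=4), enter IRQ0 at PC=0 (depth now 1)
Event 6 (EXEC): [IRQ0] PC=0: INC 2 -> ACC=3
Event 7 (EXEC): [IRQ0] PC=1: INC 4 -> ACC=7
Event 8 (INT 0): INT 0 arrives: push (IRQ0, PC=2), enter IRQ0 at PC=0 (depth now 2)
Event 9 (EXEC): [IRQ0] PC=0: INC 2 -> ACC=9
Event 10 (EXEC): [IRQ0] PC=1: INC 4 -> ACC=13
Event 11 (EXEC): [IRQ0] PC=2: DEC 4 -> ACC=9
Event 12 (EXEC): [IRQ0] PC=3: IRET -> resume IRQ0 at PC=2 (depth now 1)
Event 13 (EXEC): [IRQ0] PC=2: DEC 4 -> ACC=5
Event 14 (EXEC): [IRQ0] PC=3: IRET -> resume MAIN at PC=4 (depth now 0)
Event 15 (INT 0): INT 0 arrives: push (MAIN, PC=4), enter IRQ0 at PC=0 (depth now 1)
Event 16 (INT 0): INT 0 arrives: push (IRQ0, PC=0), enter IRQ0 at PC=0 (depth now 2)
Event 17 (EXEC): [IRQ0] PC=0: INC 2 -> ACC=7
Event 18 (EXEC): [IRQ0] PC=1: INC 4 -> ACC=11
Event 19 (EXEC): [IRQ0] PC=2: DEC 4 -> ACC=7
Event 20 (EXEC): [IRQ0] PC=3: IRET -> resume IRQ0 at PC=0 (depth now 1)
Event 21 (EXEC): [IRQ0] PC=0: INC 2 -> ACC=9
Event 22 (EXEC): [IRQ0] PC=1: INC 4 -> ACC=13
Event 23 (EXEC): [IRQ0] PC=2: DEC 4 -> ACC=9
Event 24 (EXEC): [IRQ0] PC=3: IRET -> resume MAIN at PC=4 (depth now 0)
Event 25 (INT 0): INT 0 arrives: push (MAIN, PC=4), enter IRQ0 at PC=0 (depth now 1)
Event 26 (EXEC): [IRQ0] PC=0: INC 2 -> ACC=11
Event 27 (EXEC): [IRQ0] PC=1: INC 4 -> ACC=15
Event 28 (EXEC): [IRQ0] PC=2: DEC 4 -> ACC=11
Event 29 (EXEC): [IRQ0] PC=3: IRET -> resume MAIN at PC=4 (depth now 0)
Event 30 (EXEC): [MAIN] PC=4: NOP
Event 31 (EXEC): [MAIN] PC=5: DEC 5 -> ACC=6
Event 32 (EXEC): [MAIN] PC=6: INC 5 -> ACC=11
Event 33 (EXEC): [MAIN] PC=7: HALT

Answer: 11 MAIN 0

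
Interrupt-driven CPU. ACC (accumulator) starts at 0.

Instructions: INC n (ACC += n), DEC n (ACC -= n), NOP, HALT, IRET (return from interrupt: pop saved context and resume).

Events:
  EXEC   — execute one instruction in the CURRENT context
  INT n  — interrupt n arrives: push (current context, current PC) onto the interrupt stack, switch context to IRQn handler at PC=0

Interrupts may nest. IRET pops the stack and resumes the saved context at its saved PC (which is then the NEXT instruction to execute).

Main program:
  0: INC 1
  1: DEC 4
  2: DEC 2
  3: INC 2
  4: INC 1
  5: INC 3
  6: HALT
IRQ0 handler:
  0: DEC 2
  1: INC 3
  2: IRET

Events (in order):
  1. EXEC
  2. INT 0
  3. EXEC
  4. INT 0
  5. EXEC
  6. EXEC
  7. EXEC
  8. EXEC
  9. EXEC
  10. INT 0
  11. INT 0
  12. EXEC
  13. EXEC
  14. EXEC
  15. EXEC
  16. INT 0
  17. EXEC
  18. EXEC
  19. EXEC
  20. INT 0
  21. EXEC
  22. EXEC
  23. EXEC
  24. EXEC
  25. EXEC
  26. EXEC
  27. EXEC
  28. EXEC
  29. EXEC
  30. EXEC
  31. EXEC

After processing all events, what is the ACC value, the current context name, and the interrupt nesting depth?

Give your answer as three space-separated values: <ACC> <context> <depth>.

Event 1 (EXEC): [MAIN] PC=0: INC 1 -> ACC=1
Event 2 (INT 0): INT 0 arrives: push (MAIN, PC=1), enter IRQ0 at PC=0 (depth now 1)
Event 3 (EXEC): [IRQ0] PC=0: DEC 2 -> ACC=-1
Event 4 (INT 0): INT 0 arrives: push (IRQ0, PC=1), enter IRQ0 at PC=0 (depth now 2)
Event 5 (EXEC): [IRQ0] PC=0: DEC 2 -> ACC=-3
Event 6 (EXEC): [IRQ0] PC=1: INC 3 -> ACC=0
Event 7 (EXEC): [IRQ0] PC=2: IRET -> resume IRQ0 at PC=1 (depth now 1)
Event 8 (EXEC): [IRQ0] PC=1: INC 3 -> ACC=3
Event 9 (EXEC): [IRQ0] PC=2: IRET -> resume MAIN at PC=1 (depth now 0)
Event 10 (INT 0): INT 0 arrives: push (MAIN, PC=1), enter IRQ0 at PC=0 (depth now 1)
Event 11 (INT 0): INT 0 arrives: push (IRQ0, PC=0), enter IRQ0 at PC=0 (depth now 2)
Event 12 (EXEC): [IRQ0] PC=0: DEC 2 -> ACC=1
Event 13 (EXEC): [IRQ0] PC=1: INC 3 -> ACC=4
Event 14 (EXEC): [IRQ0] PC=2: IRET -> resume IRQ0 at PC=0 (depth now 1)
Event 15 (EXEC): [IRQ0] PC=0: DEC 2 -> ACC=2
Event 16 (INT 0): INT 0 arrives: push (IRQ0, PC=1), enter IRQ0 at PC=0 (depth now 2)
Event 17 (EXEC): [IRQ0] PC=0: DEC 2 -> ACC=0
Event 18 (EXEC): [IRQ0] PC=1: INC 3 -> ACC=3
Event 19 (EXEC): [IRQ0] PC=2: IRET -> resume IRQ0 at PC=1 (depth now 1)
Event 20 (INT 0): INT 0 arrives: push (IRQ0, PC=1), enter IRQ0 at PC=0 (depth now 2)
Event 21 (EXEC): [IRQ0] PC=0: DEC 2 -> ACC=1
Event 22 (EXEC): [IRQ0] PC=1: INC 3 -> ACC=4
Event 23 (EXEC): [IRQ0] PC=2: IRET -> resume IRQ0 at PC=1 (depth now 1)
Event 24 (EXEC): [IRQ0] PC=1: INC 3 -> ACC=7
Event 25 (EXEC): [IRQ0] PC=2: IRET -> resume MAIN at PC=1 (depth now 0)
Event 26 (EXEC): [MAIN] PC=1: DEC 4 -> ACC=3
Event 27 (EXEC): [MAIN] PC=2: DEC 2 -> ACC=1
Event 28 (EXEC): [MAIN] PC=3: INC 2 -> ACC=3
Event 29 (EXEC): [MAIN] PC=4: INC 1 -> ACC=4
Event 30 (EXEC): [MAIN] PC=5: INC 3 -> ACC=7
Event 31 (EXEC): [MAIN] PC=6: HALT

Answer: 7 MAIN 0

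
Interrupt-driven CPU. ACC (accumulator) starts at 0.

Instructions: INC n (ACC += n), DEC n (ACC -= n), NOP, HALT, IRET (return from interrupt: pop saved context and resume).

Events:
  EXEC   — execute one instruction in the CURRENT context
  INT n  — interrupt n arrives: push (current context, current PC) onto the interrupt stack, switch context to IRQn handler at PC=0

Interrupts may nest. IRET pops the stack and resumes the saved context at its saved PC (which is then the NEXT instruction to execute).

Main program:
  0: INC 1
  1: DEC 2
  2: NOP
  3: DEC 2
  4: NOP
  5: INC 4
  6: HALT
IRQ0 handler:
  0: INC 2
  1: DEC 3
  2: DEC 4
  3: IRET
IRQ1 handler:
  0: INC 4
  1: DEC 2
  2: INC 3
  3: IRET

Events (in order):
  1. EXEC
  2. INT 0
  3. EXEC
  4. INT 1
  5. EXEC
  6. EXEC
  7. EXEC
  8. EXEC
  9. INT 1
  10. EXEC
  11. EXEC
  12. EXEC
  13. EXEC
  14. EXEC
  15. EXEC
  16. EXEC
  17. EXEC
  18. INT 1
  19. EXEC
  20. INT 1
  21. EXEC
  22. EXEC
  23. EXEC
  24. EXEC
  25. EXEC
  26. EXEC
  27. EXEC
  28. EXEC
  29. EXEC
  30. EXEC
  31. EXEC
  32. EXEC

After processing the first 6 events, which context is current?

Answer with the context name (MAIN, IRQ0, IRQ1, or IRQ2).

Answer: IRQ1

Derivation:
Event 1 (EXEC): [MAIN] PC=0: INC 1 -> ACC=1
Event 2 (INT 0): INT 0 arrives: push (MAIN, PC=1), enter IRQ0 at PC=0 (depth now 1)
Event 3 (EXEC): [IRQ0] PC=0: INC 2 -> ACC=3
Event 4 (INT 1): INT 1 arrives: push (IRQ0, PC=1), enter IRQ1 at PC=0 (depth now 2)
Event 5 (EXEC): [IRQ1] PC=0: INC 4 -> ACC=7
Event 6 (EXEC): [IRQ1] PC=1: DEC 2 -> ACC=5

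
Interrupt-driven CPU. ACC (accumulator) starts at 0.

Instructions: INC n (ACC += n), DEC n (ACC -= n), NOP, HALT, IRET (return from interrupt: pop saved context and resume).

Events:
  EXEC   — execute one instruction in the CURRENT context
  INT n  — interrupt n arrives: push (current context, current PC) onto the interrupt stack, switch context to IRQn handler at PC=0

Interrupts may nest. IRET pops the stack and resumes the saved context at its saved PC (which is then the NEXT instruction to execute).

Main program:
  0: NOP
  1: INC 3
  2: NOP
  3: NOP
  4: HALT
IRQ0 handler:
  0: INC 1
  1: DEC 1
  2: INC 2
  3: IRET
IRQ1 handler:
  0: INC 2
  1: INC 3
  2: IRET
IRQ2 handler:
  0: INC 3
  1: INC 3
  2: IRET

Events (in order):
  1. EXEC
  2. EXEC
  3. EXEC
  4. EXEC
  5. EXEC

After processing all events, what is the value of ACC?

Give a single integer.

Event 1 (EXEC): [MAIN] PC=0: NOP
Event 2 (EXEC): [MAIN] PC=1: INC 3 -> ACC=3
Event 3 (EXEC): [MAIN] PC=2: NOP
Event 4 (EXEC): [MAIN] PC=3: NOP
Event 5 (EXEC): [MAIN] PC=4: HALT

Answer: 3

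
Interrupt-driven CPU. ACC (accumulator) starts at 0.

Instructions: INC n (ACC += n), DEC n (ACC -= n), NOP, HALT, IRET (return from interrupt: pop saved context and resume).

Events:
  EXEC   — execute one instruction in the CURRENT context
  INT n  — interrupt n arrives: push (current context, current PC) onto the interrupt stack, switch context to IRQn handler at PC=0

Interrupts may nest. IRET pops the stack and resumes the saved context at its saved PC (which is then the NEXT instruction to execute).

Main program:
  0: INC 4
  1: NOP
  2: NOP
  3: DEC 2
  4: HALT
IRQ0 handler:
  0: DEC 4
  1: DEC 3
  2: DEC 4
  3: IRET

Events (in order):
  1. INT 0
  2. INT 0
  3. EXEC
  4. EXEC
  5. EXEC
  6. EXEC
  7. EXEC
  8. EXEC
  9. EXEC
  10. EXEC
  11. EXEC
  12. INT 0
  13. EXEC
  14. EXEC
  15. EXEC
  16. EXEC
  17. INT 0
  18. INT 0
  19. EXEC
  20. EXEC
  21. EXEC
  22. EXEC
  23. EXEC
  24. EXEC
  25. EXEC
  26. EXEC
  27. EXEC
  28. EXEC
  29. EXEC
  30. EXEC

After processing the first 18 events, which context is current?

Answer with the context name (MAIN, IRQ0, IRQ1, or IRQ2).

Event 1 (INT 0): INT 0 arrives: push (MAIN, PC=0), enter IRQ0 at PC=0 (depth now 1)
Event 2 (INT 0): INT 0 arrives: push (IRQ0, PC=0), enter IRQ0 at PC=0 (depth now 2)
Event 3 (EXEC): [IRQ0] PC=0: DEC 4 -> ACC=-4
Event 4 (EXEC): [IRQ0] PC=1: DEC 3 -> ACC=-7
Event 5 (EXEC): [IRQ0] PC=2: DEC 4 -> ACC=-11
Event 6 (EXEC): [IRQ0] PC=3: IRET -> resume IRQ0 at PC=0 (depth now 1)
Event 7 (EXEC): [IRQ0] PC=0: DEC 4 -> ACC=-15
Event 8 (EXEC): [IRQ0] PC=1: DEC 3 -> ACC=-18
Event 9 (EXEC): [IRQ0] PC=2: DEC 4 -> ACC=-22
Event 10 (EXEC): [IRQ0] PC=3: IRET -> resume MAIN at PC=0 (depth now 0)
Event 11 (EXEC): [MAIN] PC=0: INC 4 -> ACC=-18
Event 12 (INT 0): INT 0 arrives: push (MAIN, PC=1), enter IRQ0 at PC=0 (depth now 1)
Event 13 (EXEC): [IRQ0] PC=0: DEC 4 -> ACC=-22
Event 14 (EXEC): [IRQ0] PC=1: DEC 3 -> ACC=-25
Event 15 (EXEC): [IRQ0] PC=2: DEC 4 -> ACC=-29
Event 16 (EXEC): [IRQ0] PC=3: IRET -> resume MAIN at PC=1 (depth now 0)
Event 17 (INT 0): INT 0 arrives: push (MAIN, PC=1), enter IRQ0 at PC=0 (depth now 1)
Event 18 (INT 0): INT 0 arrives: push (IRQ0, PC=0), enter IRQ0 at PC=0 (depth now 2)

Answer: IRQ0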